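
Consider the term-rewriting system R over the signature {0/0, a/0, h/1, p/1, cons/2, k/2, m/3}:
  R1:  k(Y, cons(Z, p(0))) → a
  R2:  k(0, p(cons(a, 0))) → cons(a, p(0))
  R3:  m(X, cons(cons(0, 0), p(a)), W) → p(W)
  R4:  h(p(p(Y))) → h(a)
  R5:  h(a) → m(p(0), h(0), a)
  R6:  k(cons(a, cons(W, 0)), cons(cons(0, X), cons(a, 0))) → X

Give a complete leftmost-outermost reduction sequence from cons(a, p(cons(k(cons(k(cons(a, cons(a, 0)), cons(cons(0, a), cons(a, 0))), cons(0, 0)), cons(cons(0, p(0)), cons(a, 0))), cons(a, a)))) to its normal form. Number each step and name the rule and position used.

1. cons(a, p(cons(k(cons(k(cons(a, cons(a, 0)), cons(cons(0, a), cons(a, 0))), cons(0, 0)), cons(cons(0, p(0)), cons(a, 0))), cons(a, a))))  →  cons(a, p(cons(k(cons(a, cons(0, 0)), cons(cons(0, p(0)), cons(a, 0))), cons(a, a))))   [R6 at 2.1.1.1.1]
2. cons(a, p(cons(k(cons(a, cons(0, 0)), cons(cons(0, p(0)), cons(a, 0))), cons(a, a))))  →  cons(a, p(cons(p(0), cons(a, a))))   [R6 at 2.1.1]

cons(a, p(cons(p(0), cons(a, a))))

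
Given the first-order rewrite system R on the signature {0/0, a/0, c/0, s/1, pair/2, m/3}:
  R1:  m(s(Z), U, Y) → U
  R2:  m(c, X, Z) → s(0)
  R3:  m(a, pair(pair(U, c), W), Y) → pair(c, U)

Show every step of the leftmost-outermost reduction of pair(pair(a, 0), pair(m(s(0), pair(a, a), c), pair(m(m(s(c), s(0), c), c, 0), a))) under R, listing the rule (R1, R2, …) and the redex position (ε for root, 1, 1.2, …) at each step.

pair(pair(a, 0), pair(pair(a, a), pair(c, a)))

1. pair(pair(a, 0), pair(m(s(0), pair(a, a), c), pair(m(m(s(c), s(0), c), c, 0), a)))  →  pair(pair(a, 0), pair(pair(a, a), pair(m(m(s(c), s(0), c), c, 0), a)))   [R1 at 2.1]
2. pair(pair(a, 0), pair(pair(a, a), pair(m(m(s(c), s(0), c), c, 0), a)))  →  pair(pair(a, 0), pair(pair(a, a), pair(m(s(0), c, 0), a)))   [R1 at 2.2.1.1]
3. pair(pair(a, 0), pair(pair(a, a), pair(m(s(0), c, 0), a)))  →  pair(pair(a, 0), pair(pair(a, a), pair(c, a)))   [R1 at 2.2.1]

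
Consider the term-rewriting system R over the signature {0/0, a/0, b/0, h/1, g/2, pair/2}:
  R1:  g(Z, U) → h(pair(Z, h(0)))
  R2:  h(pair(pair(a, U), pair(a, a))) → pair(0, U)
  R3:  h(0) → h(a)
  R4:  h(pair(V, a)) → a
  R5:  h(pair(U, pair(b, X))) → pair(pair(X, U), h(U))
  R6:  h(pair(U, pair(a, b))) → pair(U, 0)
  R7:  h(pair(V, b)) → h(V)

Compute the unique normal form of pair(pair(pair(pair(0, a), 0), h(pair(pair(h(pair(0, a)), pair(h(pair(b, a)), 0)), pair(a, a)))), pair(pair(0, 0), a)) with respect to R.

pair(pair(pair(pair(0, a), 0), pair(0, pair(a, 0))), pair(pair(0, 0), a))

1. pair(pair(pair(pair(0, a), 0), h(pair(pair(h(pair(0, a)), pair(h(pair(b, a)), 0)), pair(a, a)))), pair(pair(0, 0), a))  →  pair(pair(pair(pair(0, a), 0), h(pair(pair(a, pair(h(pair(b, a)), 0)), pair(a, a)))), pair(pair(0, 0), a))   [R4 at 1.2.1.1.1]
2. pair(pair(pair(pair(0, a), 0), h(pair(pair(a, pair(h(pair(b, a)), 0)), pair(a, a)))), pair(pair(0, 0), a))  →  pair(pair(pair(pair(0, a), 0), pair(0, pair(h(pair(b, a)), 0))), pair(pair(0, 0), a))   [R2 at 1.2]
3. pair(pair(pair(pair(0, a), 0), pair(0, pair(h(pair(b, a)), 0))), pair(pair(0, 0), a))  →  pair(pair(pair(pair(0, a), 0), pair(0, pair(a, 0))), pair(pair(0, 0), a))   [R4 at 1.2.2.1]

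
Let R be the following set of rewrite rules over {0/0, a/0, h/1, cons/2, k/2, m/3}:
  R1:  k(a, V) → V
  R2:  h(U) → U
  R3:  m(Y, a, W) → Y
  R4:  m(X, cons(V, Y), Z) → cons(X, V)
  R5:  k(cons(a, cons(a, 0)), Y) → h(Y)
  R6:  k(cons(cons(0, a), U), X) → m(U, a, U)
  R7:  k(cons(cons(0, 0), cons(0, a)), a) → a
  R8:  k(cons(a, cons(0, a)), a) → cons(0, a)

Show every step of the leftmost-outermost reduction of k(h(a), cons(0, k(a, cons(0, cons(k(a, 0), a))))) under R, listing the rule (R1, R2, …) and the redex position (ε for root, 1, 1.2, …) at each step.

cons(0, cons(0, cons(0, a)))

1. k(h(a), cons(0, k(a, cons(0, cons(k(a, 0), a)))))  →  k(a, cons(0, k(a, cons(0, cons(k(a, 0), a)))))   [R2 at 1]
2. k(a, cons(0, k(a, cons(0, cons(k(a, 0), a)))))  →  cons(0, k(a, cons(0, cons(k(a, 0), a))))   [R1 at ε]
3. cons(0, k(a, cons(0, cons(k(a, 0), a))))  →  cons(0, cons(0, cons(k(a, 0), a)))   [R1 at 2]
4. cons(0, cons(0, cons(k(a, 0), a)))  →  cons(0, cons(0, cons(0, a)))   [R1 at 2.2.1]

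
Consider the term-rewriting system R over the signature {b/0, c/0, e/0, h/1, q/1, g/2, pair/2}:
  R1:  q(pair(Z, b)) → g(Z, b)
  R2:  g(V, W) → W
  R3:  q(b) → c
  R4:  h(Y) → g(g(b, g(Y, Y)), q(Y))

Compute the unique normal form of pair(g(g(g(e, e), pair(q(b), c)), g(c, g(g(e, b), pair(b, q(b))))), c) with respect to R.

1. pair(g(g(g(e, e), pair(q(b), c)), g(c, g(g(e, b), pair(b, q(b))))), c)  →  pair(g(c, g(g(e, b), pair(b, q(b)))), c)   [R2 at 1]
2. pair(g(c, g(g(e, b), pair(b, q(b)))), c)  →  pair(g(g(e, b), pair(b, q(b))), c)   [R2 at 1]
3. pair(g(g(e, b), pair(b, q(b))), c)  →  pair(pair(b, q(b)), c)   [R2 at 1]
4. pair(pair(b, q(b)), c)  →  pair(pair(b, c), c)   [R3 at 1.2]

pair(pair(b, c), c)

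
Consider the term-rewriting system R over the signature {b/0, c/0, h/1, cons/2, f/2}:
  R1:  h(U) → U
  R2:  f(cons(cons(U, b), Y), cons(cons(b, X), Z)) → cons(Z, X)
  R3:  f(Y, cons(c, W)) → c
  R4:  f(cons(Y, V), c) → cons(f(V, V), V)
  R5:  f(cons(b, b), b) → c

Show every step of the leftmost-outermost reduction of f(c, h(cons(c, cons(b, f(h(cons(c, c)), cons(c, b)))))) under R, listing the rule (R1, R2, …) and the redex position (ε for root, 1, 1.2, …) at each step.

1. f(c, h(cons(c, cons(b, f(h(cons(c, c)), cons(c, b))))))  →  f(c, cons(c, cons(b, f(h(cons(c, c)), cons(c, b)))))   [R1 at 2]
2. f(c, cons(c, cons(b, f(h(cons(c, c)), cons(c, b)))))  →  c   [R3 at ε]

c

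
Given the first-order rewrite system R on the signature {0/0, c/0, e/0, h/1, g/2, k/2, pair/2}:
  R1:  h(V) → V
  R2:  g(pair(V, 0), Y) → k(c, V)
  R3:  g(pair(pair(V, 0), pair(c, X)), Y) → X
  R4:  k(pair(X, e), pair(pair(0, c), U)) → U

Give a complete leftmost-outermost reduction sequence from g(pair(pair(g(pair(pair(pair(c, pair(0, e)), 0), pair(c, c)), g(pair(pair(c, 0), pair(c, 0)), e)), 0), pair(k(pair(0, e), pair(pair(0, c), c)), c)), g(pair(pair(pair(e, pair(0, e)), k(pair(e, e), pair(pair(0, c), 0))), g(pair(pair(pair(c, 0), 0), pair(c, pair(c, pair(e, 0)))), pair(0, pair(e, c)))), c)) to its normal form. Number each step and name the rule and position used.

1. g(pair(pair(g(pair(pair(pair(c, pair(0, e)), 0), pair(c, c)), g(pair(pair(c, 0), pair(c, 0)), e)), 0), pair(k(pair(0, e), pair(pair(0, c), c)), c)), g(pair(pair(pair(e, pair(0, e)), k(pair(e, e), pair(pair(0, c), 0))), g(pair(pair(pair(c, 0), 0), pair(c, pair(c, pair(e, 0)))), pair(0, pair(e, c)))), c))  →  g(pair(pair(c, 0), pair(k(pair(0, e), pair(pair(0, c), c)), c)), g(pair(pair(pair(e, pair(0, e)), k(pair(e, e), pair(pair(0, c), 0))), g(pair(pair(pair(c, 0), 0), pair(c, pair(c, pair(e, 0)))), pair(0, pair(e, c)))), c))   [R3 at 1.1.1]
2. g(pair(pair(c, 0), pair(k(pair(0, e), pair(pair(0, c), c)), c)), g(pair(pair(pair(e, pair(0, e)), k(pair(e, e), pair(pair(0, c), 0))), g(pair(pair(pair(c, 0), 0), pair(c, pair(c, pair(e, 0)))), pair(0, pair(e, c)))), c))  →  g(pair(pair(c, 0), pair(c, c)), g(pair(pair(pair(e, pair(0, e)), k(pair(e, e), pair(pair(0, c), 0))), g(pair(pair(pair(c, 0), 0), pair(c, pair(c, pair(e, 0)))), pair(0, pair(e, c)))), c))   [R4 at 1.2.1]
3. g(pair(pair(c, 0), pair(c, c)), g(pair(pair(pair(e, pair(0, e)), k(pair(e, e), pair(pair(0, c), 0))), g(pair(pair(pair(c, 0), 0), pair(c, pair(c, pair(e, 0)))), pair(0, pair(e, c)))), c))  →  c   [R3 at ε]

c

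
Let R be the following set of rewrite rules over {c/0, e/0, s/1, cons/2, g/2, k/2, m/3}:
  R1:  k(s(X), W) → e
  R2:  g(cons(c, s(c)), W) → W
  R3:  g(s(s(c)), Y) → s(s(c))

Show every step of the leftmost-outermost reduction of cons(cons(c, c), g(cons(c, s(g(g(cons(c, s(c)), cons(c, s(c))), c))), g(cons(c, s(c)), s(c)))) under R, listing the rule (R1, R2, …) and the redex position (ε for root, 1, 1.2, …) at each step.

cons(cons(c, c), s(c))

1. cons(cons(c, c), g(cons(c, s(g(g(cons(c, s(c)), cons(c, s(c))), c))), g(cons(c, s(c)), s(c))))  →  cons(cons(c, c), g(cons(c, s(g(cons(c, s(c)), c))), g(cons(c, s(c)), s(c))))   [R2 at 2.1.2.1.1]
2. cons(cons(c, c), g(cons(c, s(g(cons(c, s(c)), c))), g(cons(c, s(c)), s(c))))  →  cons(cons(c, c), g(cons(c, s(c)), g(cons(c, s(c)), s(c))))   [R2 at 2.1.2.1]
3. cons(cons(c, c), g(cons(c, s(c)), g(cons(c, s(c)), s(c))))  →  cons(cons(c, c), g(cons(c, s(c)), s(c)))   [R2 at 2]
4. cons(cons(c, c), g(cons(c, s(c)), s(c)))  →  cons(cons(c, c), s(c))   [R2 at 2]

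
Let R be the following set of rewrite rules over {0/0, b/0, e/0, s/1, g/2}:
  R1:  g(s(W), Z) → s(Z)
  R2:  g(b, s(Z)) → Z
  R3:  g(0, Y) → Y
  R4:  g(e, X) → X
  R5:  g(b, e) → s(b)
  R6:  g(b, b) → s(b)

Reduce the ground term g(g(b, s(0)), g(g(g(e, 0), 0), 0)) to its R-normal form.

1. g(g(b, s(0)), g(g(g(e, 0), 0), 0))  →  g(0, g(g(g(e, 0), 0), 0))   [R2 at 1]
2. g(0, g(g(g(e, 0), 0), 0))  →  g(g(g(e, 0), 0), 0)   [R3 at ε]
3. g(g(g(e, 0), 0), 0)  →  g(g(0, 0), 0)   [R4 at 1.1]
4. g(g(0, 0), 0)  →  g(0, 0)   [R3 at 1]
5. g(0, 0)  →  0   [R3 at ε]

0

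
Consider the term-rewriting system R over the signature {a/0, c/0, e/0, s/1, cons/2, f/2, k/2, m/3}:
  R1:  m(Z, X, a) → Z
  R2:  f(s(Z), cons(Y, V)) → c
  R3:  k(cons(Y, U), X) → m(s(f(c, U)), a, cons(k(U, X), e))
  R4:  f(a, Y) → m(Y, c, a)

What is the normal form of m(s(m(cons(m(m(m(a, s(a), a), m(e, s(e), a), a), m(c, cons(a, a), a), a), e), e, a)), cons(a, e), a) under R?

s(cons(a, e))

1. m(s(m(cons(m(m(m(a, s(a), a), m(e, s(e), a), a), m(c, cons(a, a), a), a), e), e, a)), cons(a, e), a)  →  s(m(cons(m(m(m(a, s(a), a), m(e, s(e), a), a), m(c, cons(a, a), a), a), e), e, a))   [R1 at ε]
2. s(m(cons(m(m(m(a, s(a), a), m(e, s(e), a), a), m(c, cons(a, a), a), a), e), e, a))  →  s(cons(m(m(m(a, s(a), a), m(e, s(e), a), a), m(c, cons(a, a), a), a), e))   [R1 at 1]
3. s(cons(m(m(m(a, s(a), a), m(e, s(e), a), a), m(c, cons(a, a), a), a), e))  →  s(cons(m(m(a, s(a), a), m(e, s(e), a), a), e))   [R1 at 1.1]
4. s(cons(m(m(a, s(a), a), m(e, s(e), a), a), e))  →  s(cons(m(a, s(a), a), e))   [R1 at 1.1]
5. s(cons(m(a, s(a), a), e))  →  s(cons(a, e))   [R1 at 1.1]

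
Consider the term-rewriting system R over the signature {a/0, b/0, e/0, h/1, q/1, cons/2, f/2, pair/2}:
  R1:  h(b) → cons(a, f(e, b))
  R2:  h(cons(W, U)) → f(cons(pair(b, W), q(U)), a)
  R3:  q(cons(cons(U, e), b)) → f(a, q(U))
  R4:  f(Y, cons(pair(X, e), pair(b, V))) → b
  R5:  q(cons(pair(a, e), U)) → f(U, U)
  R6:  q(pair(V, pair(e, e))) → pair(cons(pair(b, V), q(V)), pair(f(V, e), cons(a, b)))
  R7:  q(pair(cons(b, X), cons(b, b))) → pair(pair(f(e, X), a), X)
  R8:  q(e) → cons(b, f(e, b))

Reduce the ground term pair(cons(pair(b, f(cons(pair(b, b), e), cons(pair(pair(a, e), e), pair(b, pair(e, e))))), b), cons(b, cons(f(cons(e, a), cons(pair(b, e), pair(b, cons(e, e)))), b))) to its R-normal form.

1. pair(cons(pair(b, f(cons(pair(b, b), e), cons(pair(pair(a, e), e), pair(b, pair(e, e))))), b), cons(b, cons(f(cons(e, a), cons(pair(b, e), pair(b, cons(e, e)))), b)))  →  pair(cons(pair(b, b), b), cons(b, cons(f(cons(e, a), cons(pair(b, e), pair(b, cons(e, e)))), b)))   [R4 at 1.1.2]
2. pair(cons(pair(b, b), b), cons(b, cons(f(cons(e, a), cons(pair(b, e), pair(b, cons(e, e)))), b)))  →  pair(cons(pair(b, b), b), cons(b, cons(b, b)))   [R4 at 2.2.1]

pair(cons(pair(b, b), b), cons(b, cons(b, b)))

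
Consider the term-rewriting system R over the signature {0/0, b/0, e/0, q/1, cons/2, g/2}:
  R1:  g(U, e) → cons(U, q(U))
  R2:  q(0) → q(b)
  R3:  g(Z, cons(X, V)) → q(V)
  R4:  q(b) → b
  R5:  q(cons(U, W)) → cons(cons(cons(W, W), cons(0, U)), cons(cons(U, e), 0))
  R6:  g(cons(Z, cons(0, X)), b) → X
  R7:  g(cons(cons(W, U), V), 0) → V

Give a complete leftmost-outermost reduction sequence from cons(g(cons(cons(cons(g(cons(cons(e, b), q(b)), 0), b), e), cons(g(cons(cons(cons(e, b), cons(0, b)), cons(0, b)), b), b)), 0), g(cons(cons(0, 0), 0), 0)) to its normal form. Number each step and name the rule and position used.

cons(cons(b, b), 0)

1. cons(g(cons(cons(cons(g(cons(cons(e, b), q(b)), 0), b), e), cons(g(cons(cons(cons(e, b), cons(0, b)), cons(0, b)), b), b)), 0), g(cons(cons(0, 0), 0), 0))  →  cons(cons(g(cons(cons(cons(e, b), cons(0, b)), cons(0, b)), b), b), g(cons(cons(0, 0), 0), 0))   [R7 at 1]
2. cons(cons(g(cons(cons(cons(e, b), cons(0, b)), cons(0, b)), b), b), g(cons(cons(0, 0), 0), 0))  →  cons(cons(b, b), g(cons(cons(0, 0), 0), 0))   [R6 at 1.1]
3. cons(cons(b, b), g(cons(cons(0, 0), 0), 0))  →  cons(cons(b, b), 0)   [R7 at 2]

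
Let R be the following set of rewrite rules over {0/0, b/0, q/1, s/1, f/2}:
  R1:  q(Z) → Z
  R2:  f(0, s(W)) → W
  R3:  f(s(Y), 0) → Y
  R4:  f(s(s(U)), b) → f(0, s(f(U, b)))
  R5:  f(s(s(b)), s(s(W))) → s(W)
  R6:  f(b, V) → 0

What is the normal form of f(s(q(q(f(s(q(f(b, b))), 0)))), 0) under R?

1. f(s(q(q(f(s(q(f(b, b))), 0)))), 0)  →  q(q(f(s(q(f(b, b))), 0)))   [R3 at ε]
2. q(q(f(s(q(f(b, b))), 0)))  →  q(f(s(q(f(b, b))), 0))   [R1 at ε]
3. q(f(s(q(f(b, b))), 0))  →  f(s(q(f(b, b))), 0)   [R1 at ε]
4. f(s(q(f(b, b))), 0)  →  q(f(b, b))   [R3 at ε]
5. q(f(b, b))  →  f(b, b)   [R1 at ε]
6. f(b, b)  →  0   [R6 at ε]

0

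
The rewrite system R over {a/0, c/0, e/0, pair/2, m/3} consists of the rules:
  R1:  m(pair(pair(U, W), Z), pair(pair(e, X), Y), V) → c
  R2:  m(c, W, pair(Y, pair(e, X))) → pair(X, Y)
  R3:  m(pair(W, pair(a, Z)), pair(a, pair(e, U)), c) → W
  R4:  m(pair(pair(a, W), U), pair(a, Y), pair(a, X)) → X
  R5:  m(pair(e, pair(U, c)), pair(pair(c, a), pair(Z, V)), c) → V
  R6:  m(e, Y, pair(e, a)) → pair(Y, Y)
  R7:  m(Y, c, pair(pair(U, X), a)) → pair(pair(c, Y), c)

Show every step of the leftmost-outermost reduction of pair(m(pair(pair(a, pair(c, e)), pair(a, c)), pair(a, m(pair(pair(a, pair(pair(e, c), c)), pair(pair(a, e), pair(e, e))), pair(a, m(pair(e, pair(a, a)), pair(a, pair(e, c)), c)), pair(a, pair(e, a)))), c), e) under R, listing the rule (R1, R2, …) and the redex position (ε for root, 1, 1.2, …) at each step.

pair(pair(a, pair(c, e)), e)

1. pair(m(pair(pair(a, pair(c, e)), pair(a, c)), pair(a, m(pair(pair(a, pair(pair(e, c), c)), pair(pair(a, e), pair(e, e))), pair(a, m(pair(e, pair(a, a)), pair(a, pair(e, c)), c)), pair(a, pair(e, a)))), c), e)  →  pair(m(pair(pair(a, pair(c, e)), pair(a, c)), pair(a, pair(e, a)), c), e)   [R4 at 1.2.2]
2. pair(m(pair(pair(a, pair(c, e)), pair(a, c)), pair(a, pair(e, a)), c), e)  →  pair(pair(a, pair(c, e)), e)   [R3 at 1]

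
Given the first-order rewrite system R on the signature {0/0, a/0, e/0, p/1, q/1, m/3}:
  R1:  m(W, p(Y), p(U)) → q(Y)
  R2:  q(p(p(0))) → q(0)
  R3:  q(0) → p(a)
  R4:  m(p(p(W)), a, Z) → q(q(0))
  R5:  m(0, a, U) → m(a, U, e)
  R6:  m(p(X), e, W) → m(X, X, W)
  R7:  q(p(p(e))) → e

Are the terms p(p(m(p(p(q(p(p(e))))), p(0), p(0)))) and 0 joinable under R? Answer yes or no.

Reduce t₁ = p(p(m(p(p(q(p(p(e))))), p(0), p(0)))):
1. p(p(m(p(p(q(p(p(e))))), p(0), p(0))))  →  p(p(q(0)))   [R1 at 1.1]
2. p(p(q(0)))  →  p(p(p(a)))   [R3 at 1.1]

Reduce t₂ = 0:

no — NF(t₁) = p(p(p(a))), NF(t₂) = 0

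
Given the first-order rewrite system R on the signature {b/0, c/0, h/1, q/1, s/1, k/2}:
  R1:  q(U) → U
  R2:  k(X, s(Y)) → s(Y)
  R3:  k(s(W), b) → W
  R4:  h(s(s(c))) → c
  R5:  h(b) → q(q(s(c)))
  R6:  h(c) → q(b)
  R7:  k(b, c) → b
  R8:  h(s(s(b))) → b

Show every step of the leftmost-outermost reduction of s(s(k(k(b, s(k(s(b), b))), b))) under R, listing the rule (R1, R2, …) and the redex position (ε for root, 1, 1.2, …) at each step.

1. s(s(k(k(b, s(k(s(b), b))), b)))  →  s(s(k(s(k(s(b), b)), b)))   [R2 at 1.1.1]
2. s(s(k(s(k(s(b), b)), b)))  →  s(s(k(s(b), b)))   [R3 at 1.1]
3. s(s(k(s(b), b)))  →  s(s(b))   [R3 at 1.1]

s(s(b))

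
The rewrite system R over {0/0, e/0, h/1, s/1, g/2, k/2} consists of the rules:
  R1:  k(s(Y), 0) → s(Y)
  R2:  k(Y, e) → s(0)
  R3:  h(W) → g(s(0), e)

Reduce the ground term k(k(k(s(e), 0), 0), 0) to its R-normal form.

s(e)

1. k(k(k(s(e), 0), 0), 0)  →  k(k(s(e), 0), 0)   [R1 at 1.1]
2. k(k(s(e), 0), 0)  →  k(s(e), 0)   [R1 at 1]
3. k(s(e), 0)  →  s(e)   [R1 at ε]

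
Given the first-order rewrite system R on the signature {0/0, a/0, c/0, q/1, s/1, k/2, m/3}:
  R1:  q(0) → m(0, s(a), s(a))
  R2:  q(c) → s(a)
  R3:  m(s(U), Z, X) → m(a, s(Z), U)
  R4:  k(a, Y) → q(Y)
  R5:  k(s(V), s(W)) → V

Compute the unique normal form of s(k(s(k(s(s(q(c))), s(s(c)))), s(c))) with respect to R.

1. s(k(s(k(s(s(q(c))), s(s(c)))), s(c)))  →  s(k(s(s(q(c))), s(s(c))))   [R5 at 1]
2. s(k(s(s(q(c))), s(s(c))))  →  s(s(q(c)))   [R5 at 1]
3. s(s(q(c)))  →  s(s(s(a)))   [R2 at 1.1]

s(s(s(a)))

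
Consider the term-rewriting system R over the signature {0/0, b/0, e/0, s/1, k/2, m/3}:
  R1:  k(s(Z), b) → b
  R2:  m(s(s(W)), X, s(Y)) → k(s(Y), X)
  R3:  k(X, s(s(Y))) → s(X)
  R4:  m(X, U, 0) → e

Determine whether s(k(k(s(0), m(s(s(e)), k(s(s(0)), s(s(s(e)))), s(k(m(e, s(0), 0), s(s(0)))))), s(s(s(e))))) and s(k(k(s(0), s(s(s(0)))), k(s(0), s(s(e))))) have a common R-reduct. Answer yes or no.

yes — NF(t₁) = s(s(s(s(0)))), NF(t₂) = s(s(s(s(0))))

Reduce t₁ = s(k(k(s(0), m(s(s(e)), k(s(s(0)), s(s(s(e)))), s(k(m(e, s(0), 0), s(s(0)))))), s(s(s(e))))):
1. s(k(k(s(0), m(s(s(e)), k(s(s(0)), s(s(s(e)))), s(k(m(e, s(0), 0), s(s(0)))))), s(s(s(e)))))  →  s(s(k(s(0), m(s(s(e)), k(s(s(0)), s(s(s(e)))), s(k(m(e, s(0), 0), s(s(0))))))))   [R3 at 1]
2. s(s(k(s(0), m(s(s(e)), k(s(s(0)), s(s(s(e)))), s(k(m(e, s(0), 0), s(s(0))))))))  →  s(s(k(s(0), k(s(k(m(e, s(0), 0), s(s(0)))), k(s(s(0)), s(s(s(e))))))))   [R2 at 1.1.2]
3. s(s(k(s(0), k(s(k(m(e, s(0), 0), s(s(0)))), k(s(s(0)), s(s(s(e))))))))  →  s(s(k(s(0), k(s(s(m(e, s(0), 0))), k(s(s(0)), s(s(s(e))))))))   [R3 at 1.1.2.1.1]
4. s(s(k(s(0), k(s(s(m(e, s(0), 0))), k(s(s(0)), s(s(s(e))))))))  →  s(s(k(s(0), k(s(s(e)), k(s(s(0)), s(s(s(e))))))))   [R4 at 1.1.2.1.1.1]
5. s(s(k(s(0), k(s(s(e)), k(s(s(0)), s(s(s(e))))))))  →  s(s(k(s(0), k(s(s(e)), s(s(s(0)))))))   [R3 at 1.1.2.2]
6. s(s(k(s(0), k(s(s(e)), s(s(s(0)))))))  →  s(s(k(s(0), s(s(s(e))))))   [R3 at 1.1.2]
7. s(s(k(s(0), s(s(s(e))))))  →  s(s(s(s(0))))   [R3 at 1.1]

Reduce t₂ = s(k(k(s(0), s(s(s(0)))), k(s(0), s(s(e))))):
1. s(k(k(s(0), s(s(s(0)))), k(s(0), s(s(e)))))  →  s(k(s(s(0)), k(s(0), s(s(e)))))   [R3 at 1.1]
2. s(k(s(s(0)), k(s(0), s(s(e)))))  →  s(k(s(s(0)), s(s(0))))   [R3 at 1.2]
3. s(k(s(s(0)), s(s(0))))  →  s(s(s(s(0))))   [R3 at 1]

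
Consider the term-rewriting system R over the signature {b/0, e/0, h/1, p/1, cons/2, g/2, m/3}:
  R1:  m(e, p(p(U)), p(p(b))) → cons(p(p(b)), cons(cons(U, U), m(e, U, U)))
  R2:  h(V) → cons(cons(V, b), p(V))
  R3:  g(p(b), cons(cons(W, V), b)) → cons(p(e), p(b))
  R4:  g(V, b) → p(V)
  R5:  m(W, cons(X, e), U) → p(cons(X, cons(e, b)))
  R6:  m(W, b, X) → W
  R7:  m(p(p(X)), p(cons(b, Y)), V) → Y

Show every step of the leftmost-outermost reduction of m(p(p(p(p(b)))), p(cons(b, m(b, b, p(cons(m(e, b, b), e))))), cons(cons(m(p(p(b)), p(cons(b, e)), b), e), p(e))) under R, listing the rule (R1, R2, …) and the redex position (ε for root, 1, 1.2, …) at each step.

1. m(p(p(p(p(b)))), p(cons(b, m(b, b, p(cons(m(e, b, b), e))))), cons(cons(m(p(p(b)), p(cons(b, e)), b), e), p(e)))  →  m(b, b, p(cons(m(e, b, b), e)))   [R7 at ε]
2. m(b, b, p(cons(m(e, b, b), e)))  →  b   [R6 at ε]

b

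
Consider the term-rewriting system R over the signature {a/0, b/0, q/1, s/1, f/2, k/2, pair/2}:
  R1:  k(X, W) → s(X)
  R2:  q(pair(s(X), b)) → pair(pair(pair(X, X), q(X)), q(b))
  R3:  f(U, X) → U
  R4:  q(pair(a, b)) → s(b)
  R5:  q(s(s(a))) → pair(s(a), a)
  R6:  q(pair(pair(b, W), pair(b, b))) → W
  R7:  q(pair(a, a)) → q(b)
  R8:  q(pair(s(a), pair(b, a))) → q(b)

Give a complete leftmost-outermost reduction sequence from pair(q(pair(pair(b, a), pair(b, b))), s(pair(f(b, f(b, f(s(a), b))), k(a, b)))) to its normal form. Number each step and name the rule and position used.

1. pair(q(pair(pair(b, a), pair(b, b))), s(pair(f(b, f(b, f(s(a), b))), k(a, b))))  →  pair(a, s(pair(f(b, f(b, f(s(a), b))), k(a, b))))   [R6 at 1]
2. pair(a, s(pair(f(b, f(b, f(s(a), b))), k(a, b))))  →  pair(a, s(pair(b, k(a, b))))   [R3 at 2.1.1]
3. pair(a, s(pair(b, k(a, b))))  →  pair(a, s(pair(b, s(a))))   [R1 at 2.1.2]

pair(a, s(pair(b, s(a))))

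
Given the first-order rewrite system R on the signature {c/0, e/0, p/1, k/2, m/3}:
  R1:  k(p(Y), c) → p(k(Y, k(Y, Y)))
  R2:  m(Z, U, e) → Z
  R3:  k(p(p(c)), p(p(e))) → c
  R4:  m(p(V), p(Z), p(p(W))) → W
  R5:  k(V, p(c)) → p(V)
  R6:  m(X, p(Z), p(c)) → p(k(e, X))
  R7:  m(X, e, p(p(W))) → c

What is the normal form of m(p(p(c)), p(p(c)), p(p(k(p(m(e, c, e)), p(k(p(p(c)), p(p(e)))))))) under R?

p(p(e))

1. m(p(p(c)), p(p(c)), p(p(k(p(m(e, c, e)), p(k(p(p(c)), p(p(e))))))))  →  k(p(m(e, c, e)), p(k(p(p(c)), p(p(e)))))   [R4 at ε]
2. k(p(m(e, c, e)), p(k(p(p(c)), p(p(e)))))  →  k(p(e), p(k(p(p(c)), p(p(e)))))   [R2 at 1.1]
3. k(p(e), p(k(p(p(c)), p(p(e)))))  →  k(p(e), p(c))   [R3 at 2.1]
4. k(p(e), p(c))  →  p(p(e))   [R5 at ε]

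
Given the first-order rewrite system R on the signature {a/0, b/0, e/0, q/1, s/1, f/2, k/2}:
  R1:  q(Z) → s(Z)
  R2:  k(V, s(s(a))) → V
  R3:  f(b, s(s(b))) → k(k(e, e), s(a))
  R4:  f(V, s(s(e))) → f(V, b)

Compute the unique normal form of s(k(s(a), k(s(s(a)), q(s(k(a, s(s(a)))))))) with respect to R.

s(s(a))

1. s(k(s(a), k(s(s(a)), q(s(k(a, s(s(a))))))))  →  s(k(s(a), k(s(s(a)), s(s(k(a, s(s(a))))))))   [R1 at 1.2.2]
2. s(k(s(a), k(s(s(a)), s(s(k(a, s(s(a))))))))  →  s(k(s(a), k(s(s(a)), s(s(a)))))   [R2 at 1.2.2.1.1]
3. s(k(s(a), k(s(s(a)), s(s(a)))))  →  s(k(s(a), s(s(a))))   [R2 at 1.2]
4. s(k(s(a), s(s(a))))  →  s(s(a))   [R2 at 1]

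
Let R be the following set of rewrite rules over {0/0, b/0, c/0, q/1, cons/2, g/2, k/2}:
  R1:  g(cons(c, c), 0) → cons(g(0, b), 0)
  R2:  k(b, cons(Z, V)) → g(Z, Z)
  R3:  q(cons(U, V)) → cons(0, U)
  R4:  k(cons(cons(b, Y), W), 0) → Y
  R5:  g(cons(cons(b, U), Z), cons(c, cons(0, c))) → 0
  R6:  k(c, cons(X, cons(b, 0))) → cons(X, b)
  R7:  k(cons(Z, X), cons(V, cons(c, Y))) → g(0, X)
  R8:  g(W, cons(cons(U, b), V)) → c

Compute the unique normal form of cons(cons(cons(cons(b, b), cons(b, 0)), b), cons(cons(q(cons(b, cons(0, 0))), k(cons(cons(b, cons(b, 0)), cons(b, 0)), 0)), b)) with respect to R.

cons(cons(cons(cons(b, b), cons(b, 0)), b), cons(cons(cons(0, b), cons(b, 0)), b))

1. cons(cons(cons(cons(b, b), cons(b, 0)), b), cons(cons(q(cons(b, cons(0, 0))), k(cons(cons(b, cons(b, 0)), cons(b, 0)), 0)), b))  →  cons(cons(cons(cons(b, b), cons(b, 0)), b), cons(cons(cons(0, b), k(cons(cons(b, cons(b, 0)), cons(b, 0)), 0)), b))   [R3 at 2.1.1]
2. cons(cons(cons(cons(b, b), cons(b, 0)), b), cons(cons(cons(0, b), k(cons(cons(b, cons(b, 0)), cons(b, 0)), 0)), b))  →  cons(cons(cons(cons(b, b), cons(b, 0)), b), cons(cons(cons(0, b), cons(b, 0)), b))   [R4 at 2.1.2]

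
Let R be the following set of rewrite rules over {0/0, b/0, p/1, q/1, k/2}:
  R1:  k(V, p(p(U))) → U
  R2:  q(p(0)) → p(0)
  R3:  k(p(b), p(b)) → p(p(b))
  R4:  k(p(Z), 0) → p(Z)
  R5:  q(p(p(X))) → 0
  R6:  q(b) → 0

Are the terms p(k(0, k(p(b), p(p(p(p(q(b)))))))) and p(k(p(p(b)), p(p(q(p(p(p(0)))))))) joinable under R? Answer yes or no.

Reduce t₁ = p(k(0, k(p(b), p(p(p(p(q(b)))))))):
1. p(k(0, k(p(b), p(p(p(p(q(b))))))))  →  p(k(0, p(p(q(b)))))   [R1 at 1.2]
2. p(k(0, p(p(q(b)))))  →  p(q(b))   [R1 at 1]
3. p(q(b))  →  p(0)   [R6 at 1]

Reduce t₂ = p(k(p(p(b)), p(p(q(p(p(p(0)))))))):
1. p(k(p(p(b)), p(p(q(p(p(p(0))))))))  →  p(q(p(p(p(0)))))   [R1 at 1]
2. p(q(p(p(p(0)))))  →  p(0)   [R5 at 1]

yes — NF(t₁) = p(0), NF(t₂) = p(0)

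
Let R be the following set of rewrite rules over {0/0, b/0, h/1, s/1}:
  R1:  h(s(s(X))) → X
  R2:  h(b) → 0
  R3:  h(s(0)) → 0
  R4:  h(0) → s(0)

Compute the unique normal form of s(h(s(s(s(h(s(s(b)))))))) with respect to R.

1. s(h(s(s(s(h(s(s(b))))))))  →  s(s(h(s(s(b)))))   [R1 at 1]
2. s(s(h(s(s(b)))))  →  s(s(b))   [R1 at 1.1]

s(s(b))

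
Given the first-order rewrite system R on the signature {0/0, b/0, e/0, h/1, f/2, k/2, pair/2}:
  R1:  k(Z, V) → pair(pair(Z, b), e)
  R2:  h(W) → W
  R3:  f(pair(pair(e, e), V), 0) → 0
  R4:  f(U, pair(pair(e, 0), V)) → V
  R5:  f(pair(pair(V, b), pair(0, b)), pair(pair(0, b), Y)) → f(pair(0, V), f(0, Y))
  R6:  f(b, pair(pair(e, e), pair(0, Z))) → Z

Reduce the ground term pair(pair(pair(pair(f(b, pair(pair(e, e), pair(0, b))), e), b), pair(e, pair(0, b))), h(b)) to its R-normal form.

1. pair(pair(pair(pair(f(b, pair(pair(e, e), pair(0, b))), e), b), pair(e, pair(0, b))), h(b))  →  pair(pair(pair(pair(b, e), b), pair(e, pair(0, b))), h(b))   [R6 at 1.1.1.1]
2. pair(pair(pair(pair(b, e), b), pair(e, pair(0, b))), h(b))  →  pair(pair(pair(pair(b, e), b), pair(e, pair(0, b))), b)   [R2 at 2]

pair(pair(pair(pair(b, e), b), pair(e, pair(0, b))), b)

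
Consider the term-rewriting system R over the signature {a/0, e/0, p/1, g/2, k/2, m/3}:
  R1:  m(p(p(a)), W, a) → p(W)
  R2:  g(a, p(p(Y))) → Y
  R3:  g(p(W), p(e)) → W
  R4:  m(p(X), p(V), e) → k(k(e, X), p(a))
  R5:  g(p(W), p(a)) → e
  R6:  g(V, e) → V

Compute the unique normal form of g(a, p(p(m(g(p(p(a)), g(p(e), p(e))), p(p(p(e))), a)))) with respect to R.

p(p(p(p(e))))

1. g(a, p(p(m(g(p(p(a)), g(p(e), p(e))), p(p(p(e))), a))))  →  m(g(p(p(a)), g(p(e), p(e))), p(p(p(e))), a)   [R2 at ε]
2. m(g(p(p(a)), g(p(e), p(e))), p(p(p(e))), a)  →  m(g(p(p(a)), e), p(p(p(e))), a)   [R3 at 1.2]
3. m(g(p(p(a)), e), p(p(p(e))), a)  →  m(p(p(a)), p(p(p(e))), a)   [R6 at 1]
4. m(p(p(a)), p(p(p(e))), a)  →  p(p(p(p(e))))   [R1 at ε]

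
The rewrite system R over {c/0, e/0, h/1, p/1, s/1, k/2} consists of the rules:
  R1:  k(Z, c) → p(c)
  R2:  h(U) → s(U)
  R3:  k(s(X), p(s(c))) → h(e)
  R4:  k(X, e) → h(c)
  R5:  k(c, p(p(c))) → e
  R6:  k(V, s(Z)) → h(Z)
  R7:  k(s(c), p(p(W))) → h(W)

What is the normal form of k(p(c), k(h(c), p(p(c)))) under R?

s(c)

1. k(p(c), k(h(c), p(p(c))))  →  k(p(c), k(s(c), p(p(c))))   [R2 at 2.1]
2. k(p(c), k(s(c), p(p(c))))  →  k(p(c), h(c))   [R7 at 2]
3. k(p(c), h(c))  →  k(p(c), s(c))   [R2 at 2]
4. k(p(c), s(c))  →  h(c)   [R6 at ε]
5. h(c)  →  s(c)   [R2 at ε]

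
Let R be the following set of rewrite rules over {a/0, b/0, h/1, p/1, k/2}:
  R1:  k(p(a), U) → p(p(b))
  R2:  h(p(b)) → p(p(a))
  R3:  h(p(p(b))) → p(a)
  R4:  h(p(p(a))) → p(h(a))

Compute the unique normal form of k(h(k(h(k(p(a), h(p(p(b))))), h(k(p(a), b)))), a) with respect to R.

p(p(b))

1. k(h(k(h(k(p(a), h(p(p(b))))), h(k(p(a), b)))), a)  →  k(h(k(h(p(p(b))), h(k(p(a), b)))), a)   [R1 at 1.1.1.1]
2. k(h(k(h(p(p(b))), h(k(p(a), b)))), a)  →  k(h(k(p(a), h(k(p(a), b)))), a)   [R3 at 1.1.1]
3. k(h(k(p(a), h(k(p(a), b)))), a)  →  k(h(p(p(b))), a)   [R1 at 1.1]
4. k(h(p(p(b))), a)  →  k(p(a), a)   [R3 at 1]
5. k(p(a), a)  →  p(p(b))   [R1 at ε]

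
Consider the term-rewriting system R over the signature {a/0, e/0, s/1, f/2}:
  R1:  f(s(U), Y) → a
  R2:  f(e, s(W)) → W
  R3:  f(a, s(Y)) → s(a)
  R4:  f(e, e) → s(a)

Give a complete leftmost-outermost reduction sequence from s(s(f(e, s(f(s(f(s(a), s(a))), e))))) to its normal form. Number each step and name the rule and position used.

s(s(a))

1. s(s(f(e, s(f(s(f(s(a), s(a))), e)))))  →  s(s(f(s(f(s(a), s(a))), e)))   [R2 at 1.1]
2. s(s(f(s(f(s(a), s(a))), e)))  →  s(s(a))   [R1 at 1.1]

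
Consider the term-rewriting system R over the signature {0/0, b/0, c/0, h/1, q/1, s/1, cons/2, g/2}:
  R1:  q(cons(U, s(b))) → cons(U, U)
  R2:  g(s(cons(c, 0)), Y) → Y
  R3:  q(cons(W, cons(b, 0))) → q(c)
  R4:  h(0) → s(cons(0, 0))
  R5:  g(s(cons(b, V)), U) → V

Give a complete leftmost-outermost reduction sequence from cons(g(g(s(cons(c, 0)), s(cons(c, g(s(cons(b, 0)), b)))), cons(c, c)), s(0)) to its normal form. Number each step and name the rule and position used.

cons(cons(c, c), s(0))

1. cons(g(g(s(cons(c, 0)), s(cons(c, g(s(cons(b, 0)), b)))), cons(c, c)), s(0))  →  cons(g(s(cons(c, g(s(cons(b, 0)), b))), cons(c, c)), s(0))   [R2 at 1.1]
2. cons(g(s(cons(c, g(s(cons(b, 0)), b))), cons(c, c)), s(0))  →  cons(g(s(cons(c, 0)), cons(c, c)), s(0))   [R5 at 1.1.1.2]
3. cons(g(s(cons(c, 0)), cons(c, c)), s(0))  →  cons(cons(c, c), s(0))   [R2 at 1]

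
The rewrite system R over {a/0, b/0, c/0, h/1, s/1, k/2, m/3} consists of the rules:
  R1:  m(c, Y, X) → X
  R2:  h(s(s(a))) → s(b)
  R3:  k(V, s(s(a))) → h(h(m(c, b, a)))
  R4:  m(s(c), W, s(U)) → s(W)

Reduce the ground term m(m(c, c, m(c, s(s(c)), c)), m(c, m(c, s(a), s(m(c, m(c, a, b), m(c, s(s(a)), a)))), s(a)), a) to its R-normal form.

1. m(m(c, c, m(c, s(s(c)), c)), m(c, m(c, s(a), s(m(c, m(c, a, b), m(c, s(s(a)), a)))), s(a)), a)  →  m(m(c, s(s(c)), c), m(c, m(c, s(a), s(m(c, m(c, a, b), m(c, s(s(a)), a)))), s(a)), a)   [R1 at 1]
2. m(m(c, s(s(c)), c), m(c, m(c, s(a), s(m(c, m(c, a, b), m(c, s(s(a)), a)))), s(a)), a)  →  m(c, m(c, m(c, s(a), s(m(c, m(c, a, b), m(c, s(s(a)), a)))), s(a)), a)   [R1 at 1]
3. m(c, m(c, m(c, s(a), s(m(c, m(c, a, b), m(c, s(s(a)), a)))), s(a)), a)  →  a   [R1 at ε]

a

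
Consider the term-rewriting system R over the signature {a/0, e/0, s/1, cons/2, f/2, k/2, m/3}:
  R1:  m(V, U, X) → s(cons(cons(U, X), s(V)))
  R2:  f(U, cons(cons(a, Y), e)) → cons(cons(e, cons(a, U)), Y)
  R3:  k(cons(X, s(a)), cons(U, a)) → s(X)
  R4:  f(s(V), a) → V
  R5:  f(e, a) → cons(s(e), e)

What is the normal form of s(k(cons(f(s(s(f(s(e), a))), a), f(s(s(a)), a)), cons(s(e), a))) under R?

1. s(k(cons(f(s(s(f(s(e), a))), a), f(s(s(a)), a)), cons(s(e), a)))  →  s(k(cons(s(f(s(e), a)), f(s(s(a)), a)), cons(s(e), a)))   [R4 at 1.1.1]
2. s(k(cons(s(f(s(e), a)), f(s(s(a)), a)), cons(s(e), a)))  →  s(k(cons(s(e), f(s(s(a)), a)), cons(s(e), a)))   [R4 at 1.1.1.1]
3. s(k(cons(s(e), f(s(s(a)), a)), cons(s(e), a)))  →  s(k(cons(s(e), s(a)), cons(s(e), a)))   [R4 at 1.1.2]
4. s(k(cons(s(e), s(a)), cons(s(e), a)))  →  s(s(s(e)))   [R3 at 1]

s(s(s(e)))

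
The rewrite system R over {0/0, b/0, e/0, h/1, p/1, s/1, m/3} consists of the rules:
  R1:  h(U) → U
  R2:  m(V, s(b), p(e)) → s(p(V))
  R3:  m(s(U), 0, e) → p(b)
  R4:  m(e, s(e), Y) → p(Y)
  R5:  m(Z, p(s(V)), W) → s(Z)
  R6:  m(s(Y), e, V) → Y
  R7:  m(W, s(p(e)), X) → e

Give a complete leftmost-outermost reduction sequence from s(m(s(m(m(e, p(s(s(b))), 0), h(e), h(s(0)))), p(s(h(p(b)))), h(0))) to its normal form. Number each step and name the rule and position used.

s(s(s(e)))

1. s(m(s(m(m(e, p(s(s(b))), 0), h(e), h(s(0)))), p(s(h(p(b)))), h(0)))  →  s(s(s(m(m(e, p(s(s(b))), 0), h(e), h(s(0))))))   [R5 at 1]
2. s(s(s(m(m(e, p(s(s(b))), 0), h(e), h(s(0))))))  →  s(s(s(m(s(e), h(e), h(s(0))))))   [R5 at 1.1.1.1]
3. s(s(s(m(s(e), h(e), h(s(0))))))  →  s(s(s(m(s(e), e, h(s(0))))))   [R1 at 1.1.1.2]
4. s(s(s(m(s(e), e, h(s(0))))))  →  s(s(s(e)))   [R6 at 1.1.1]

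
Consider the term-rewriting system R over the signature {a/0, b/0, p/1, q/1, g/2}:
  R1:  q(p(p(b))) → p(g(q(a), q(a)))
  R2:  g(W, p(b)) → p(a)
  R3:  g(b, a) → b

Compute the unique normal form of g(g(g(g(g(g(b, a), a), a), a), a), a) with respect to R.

b

1. g(g(g(g(g(g(b, a), a), a), a), a), a)  →  g(g(g(g(g(b, a), a), a), a), a)   [R3 at 1.1.1.1.1]
2. g(g(g(g(g(b, a), a), a), a), a)  →  g(g(g(g(b, a), a), a), a)   [R3 at 1.1.1.1]
3. g(g(g(g(b, a), a), a), a)  →  g(g(g(b, a), a), a)   [R3 at 1.1.1]
4. g(g(g(b, a), a), a)  →  g(g(b, a), a)   [R3 at 1.1]
5. g(g(b, a), a)  →  g(b, a)   [R3 at 1]
6. g(b, a)  →  b   [R3 at ε]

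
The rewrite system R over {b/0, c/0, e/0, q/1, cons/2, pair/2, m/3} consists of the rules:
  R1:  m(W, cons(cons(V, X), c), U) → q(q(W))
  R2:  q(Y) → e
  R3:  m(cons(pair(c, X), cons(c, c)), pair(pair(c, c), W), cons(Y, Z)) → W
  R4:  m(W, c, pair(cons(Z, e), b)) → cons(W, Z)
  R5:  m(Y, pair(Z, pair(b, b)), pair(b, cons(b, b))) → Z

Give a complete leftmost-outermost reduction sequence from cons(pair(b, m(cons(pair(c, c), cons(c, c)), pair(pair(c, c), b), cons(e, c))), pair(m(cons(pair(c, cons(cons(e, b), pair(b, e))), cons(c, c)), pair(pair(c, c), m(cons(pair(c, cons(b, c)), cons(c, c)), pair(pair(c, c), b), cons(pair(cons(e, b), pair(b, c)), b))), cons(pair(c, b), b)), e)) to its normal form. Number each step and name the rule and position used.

cons(pair(b, b), pair(b, e))

1. cons(pair(b, m(cons(pair(c, c), cons(c, c)), pair(pair(c, c), b), cons(e, c))), pair(m(cons(pair(c, cons(cons(e, b), pair(b, e))), cons(c, c)), pair(pair(c, c), m(cons(pair(c, cons(b, c)), cons(c, c)), pair(pair(c, c), b), cons(pair(cons(e, b), pair(b, c)), b))), cons(pair(c, b), b)), e))  →  cons(pair(b, b), pair(m(cons(pair(c, cons(cons(e, b), pair(b, e))), cons(c, c)), pair(pair(c, c), m(cons(pair(c, cons(b, c)), cons(c, c)), pair(pair(c, c), b), cons(pair(cons(e, b), pair(b, c)), b))), cons(pair(c, b), b)), e))   [R3 at 1.2]
2. cons(pair(b, b), pair(m(cons(pair(c, cons(cons(e, b), pair(b, e))), cons(c, c)), pair(pair(c, c), m(cons(pair(c, cons(b, c)), cons(c, c)), pair(pair(c, c), b), cons(pair(cons(e, b), pair(b, c)), b))), cons(pair(c, b), b)), e))  →  cons(pair(b, b), pair(m(cons(pair(c, cons(b, c)), cons(c, c)), pair(pair(c, c), b), cons(pair(cons(e, b), pair(b, c)), b)), e))   [R3 at 2.1]
3. cons(pair(b, b), pair(m(cons(pair(c, cons(b, c)), cons(c, c)), pair(pair(c, c), b), cons(pair(cons(e, b), pair(b, c)), b)), e))  →  cons(pair(b, b), pair(b, e))   [R3 at 2.1]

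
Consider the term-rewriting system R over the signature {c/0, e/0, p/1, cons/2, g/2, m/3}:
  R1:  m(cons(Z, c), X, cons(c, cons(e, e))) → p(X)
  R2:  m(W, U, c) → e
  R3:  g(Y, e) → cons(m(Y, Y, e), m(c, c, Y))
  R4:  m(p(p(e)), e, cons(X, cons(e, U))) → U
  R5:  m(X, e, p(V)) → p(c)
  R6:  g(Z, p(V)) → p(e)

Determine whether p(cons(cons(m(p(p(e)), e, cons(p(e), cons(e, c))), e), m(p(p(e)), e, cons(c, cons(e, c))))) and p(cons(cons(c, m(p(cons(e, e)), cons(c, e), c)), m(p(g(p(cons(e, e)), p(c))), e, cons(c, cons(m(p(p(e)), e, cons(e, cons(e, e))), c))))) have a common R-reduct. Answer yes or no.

Reduce t₁ = p(cons(cons(m(p(p(e)), e, cons(p(e), cons(e, c))), e), m(p(p(e)), e, cons(c, cons(e, c))))):
1. p(cons(cons(m(p(p(e)), e, cons(p(e), cons(e, c))), e), m(p(p(e)), e, cons(c, cons(e, c)))))  →  p(cons(cons(c, e), m(p(p(e)), e, cons(c, cons(e, c)))))   [R4 at 1.1.1]
2. p(cons(cons(c, e), m(p(p(e)), e, cons(c, cons(e, c)))))  →  p(cons(cons(c, e), c))   [R4 at 1.2]

Reduce t₂ = p(cons(cons(c, m(p(cons(e, e)), cons(c, e), c)), m(p(g(p(cons(e, e)), p(c))), e, cons(c, cons(m(p(p(e)), e, cons(e, cons(e, e))), c))))):
1. p(cons(cons(c, m(p(cons(e, e)), cons(c, e), c)), m(p(g(p(cons(e, e)), p(c))), e, cons(c, cons(m(p(p(e)), e, cons(e, cons(e, e))), c)))))  →  p(cons(cons(c, e), m(p(g(p(cons(e, e)), p(c))), e, cons(c, cons(m(p(p(e)), e, cons(e, cons(e, e))), c)))))   [R2 at 1.1.2]
2. p(cons(cons(c, e), m(p(g(p(cons(e, e)), p(c))), e, cons(c, cons(m(p(p(e)), e, cons(e, cons(e, e))), c)))))  →  p(cons(cons(c, e), m(p(p(e)), e, cons(c, cons(m(p(p(e)), e, cons(e, cons(e, e))), c)))))   [R6 at 1.2.1.1]
3. p(cons(cons(c, e), m(p(p(e)), e, cons(c, cons(m(p(p(e)), e, cons(e, cons(e, e))), c)))))  →  p(cons(cons(c, e), m(p(p(e)), e, cons(c, cons(e, c)))))   [R4 at 1.2.3.2.1]
4. p(cons(cons(c, e), m(p(p(e)), e, cons(c, cons(e, c)))))  →  p(cons(cons(c, e), c))   [R4 at 1.2]

yes — NF(t₁) = p(cons(cons(c, e), c)), NF(t₂) = p(cons(cons(c, e), c))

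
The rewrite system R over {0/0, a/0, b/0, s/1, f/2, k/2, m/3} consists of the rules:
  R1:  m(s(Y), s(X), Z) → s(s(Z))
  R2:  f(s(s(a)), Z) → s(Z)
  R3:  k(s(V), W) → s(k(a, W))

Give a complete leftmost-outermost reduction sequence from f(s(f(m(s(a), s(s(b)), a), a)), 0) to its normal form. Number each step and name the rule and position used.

1. f(s(f(m(s(a), s(s(b)), a), a)), 0)  →  f(s(f(s(s(a)), a)), 0)   [R1 at 1.1.1]
2. f(s(f(s(s(a)), a)), 0)  →  f(s(s(a)), 0)   [R2 at 1.1]
3. f(s(s(a)), 0)  →  s(0)   [R2 at ε]

s(0)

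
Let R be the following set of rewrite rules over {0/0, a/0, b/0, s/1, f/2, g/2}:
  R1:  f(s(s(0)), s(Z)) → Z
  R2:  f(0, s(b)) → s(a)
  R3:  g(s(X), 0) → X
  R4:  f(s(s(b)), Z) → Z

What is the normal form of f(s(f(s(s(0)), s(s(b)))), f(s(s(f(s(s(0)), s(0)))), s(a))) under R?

1. f(s(f(s(s(0)), s(s(b)))), f(s(s(f(s(s(0)), s(0)))), s(a)))  →  f(s(s(b)), f(s(s(f(s(s(0)), s(0)))), s(a)))   [R1 at 1.1]
2. f(s(s(b)), f(s(s(f(s(s(0)), s(0)))), s(a)))  →  f(s(s(f(s(s(0)), s(0)))), s(a))   [R4 at ε]
3. f(s(s(f(s(s(0)), s(0)))), s(a))  →  f(s(s(0)), s(a))   [R1 at 1.1.1]
4. f(s(s(0)), s(a))  →  a   [R1 at ε]

a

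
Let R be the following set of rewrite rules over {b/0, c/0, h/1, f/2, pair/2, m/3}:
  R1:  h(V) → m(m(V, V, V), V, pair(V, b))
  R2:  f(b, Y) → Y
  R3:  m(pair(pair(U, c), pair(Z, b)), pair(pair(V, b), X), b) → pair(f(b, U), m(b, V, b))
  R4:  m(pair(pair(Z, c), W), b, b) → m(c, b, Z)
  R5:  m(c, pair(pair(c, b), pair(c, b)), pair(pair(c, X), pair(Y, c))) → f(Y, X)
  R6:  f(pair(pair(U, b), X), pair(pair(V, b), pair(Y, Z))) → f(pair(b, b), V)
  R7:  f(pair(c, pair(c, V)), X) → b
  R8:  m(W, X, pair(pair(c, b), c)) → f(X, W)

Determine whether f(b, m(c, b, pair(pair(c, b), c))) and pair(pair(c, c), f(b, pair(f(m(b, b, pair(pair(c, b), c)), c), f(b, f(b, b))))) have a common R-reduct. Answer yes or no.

Reduce t₁ = f(b, m(c, b, pair(pair(c, b), c))):
1. f(b, m(c, b, pair(pair(c, b), c)))  →  m(c, b, pair(pair(c, b), c))   [R2 at ε]
2. m(c, b, pair(pair(c, b), c))  →  f(b, c)   [R8 at ε]
3. f(b, c)  →  c   [R2 at ε]

Reduce t₂ = pair(pair(c, c), f(b, pair(f(m(b, b, pair(pair(c, b), c)), c), f(b, f(b, b))))):
1. pair(pair(c, c), f(b, pair(f(m(b, b, pair(pair(c, b), c)), c), f(b, f(b, b)))))  →  pair(pair(c, c), pair(f(m(b, b, pair(pair(c, b), c)), c), f(b, f(b, b))))   [R2 at 2]
2. pair(pair(c, c), pair(f(m(b, b, pair(pair(c, b), c)), c), f(b, f(b, b))))  →  pair(pair(c, c), pair(f(f(b, b), c), f(b, f(b, b))))   [R8 at 2.1.1]
3. pair(pair(c, c), pair(f(f(b, b), c), f(b, f(b, b))))  →  pair(pair(c, c), pair(f(b, c), f(b, f(b, b))))   [R2 at 2.1.1]
4. pair(pair(c, c), pair(f(b, c), f(b, f(b, b))))  →  pair(pair(c, c), pair(c, f(b, f(b, b))))   [R2 at 2.1]
5. pair(pair(c, c), pair(c, f(b, f(b, b))))  →  pair(pair(c, c), pair(c, f(b, b)))   [R2 at 2.2]
6. pair(pair(c, c), pair(c, f(b, b)))  →  pair(pair(c, c), pair(c, b))   [R2 at 2.2]

no — NF(t₁) = c, NF(t₂) = pair(pair(c, c), pair(c, b))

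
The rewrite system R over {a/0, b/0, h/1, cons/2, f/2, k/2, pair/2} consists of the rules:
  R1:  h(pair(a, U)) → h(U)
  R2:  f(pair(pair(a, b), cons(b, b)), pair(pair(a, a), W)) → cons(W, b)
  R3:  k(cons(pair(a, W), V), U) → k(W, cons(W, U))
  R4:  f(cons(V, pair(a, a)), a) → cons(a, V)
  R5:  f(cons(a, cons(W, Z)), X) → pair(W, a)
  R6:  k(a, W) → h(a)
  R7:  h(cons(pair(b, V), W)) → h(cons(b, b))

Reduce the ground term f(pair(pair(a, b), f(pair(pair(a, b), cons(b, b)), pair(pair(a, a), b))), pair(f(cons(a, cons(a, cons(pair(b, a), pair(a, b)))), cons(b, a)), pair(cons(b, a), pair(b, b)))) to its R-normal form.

cons(pair(cons(b, a), pair(b, b)), b)

1. f(pair(pair(a, b), f(pair(pair(a, b), cons(b, b)), pair(pair(a, a), b))), pair(f(cons(a, cons(a, cons(pair(b, a), pair(a, b)))), cons(b, a)), pair(cons(b, a), pair(b, b))))  →  f(pair(pair(a, b), cons(b, b)), pair(f(cons(a, cons(a, cons(pair(b, a), pair(a, b)))), cons(b, a)), pair(cons(b, a), pair(b, b))))   [R2 at 1.2]
2. f(pair(pair(a, b), cons(b, b)), pair(f(cons(a, cons(a, cons(pair(b, a), pair(a, b)))), cons(b, a)), pair(cons(b, a), pair(b, b))))  →  f(pair(pair(a, b), cons(b, b)), pair(pair(a, a), pair(cons(b, a), pair(b, b))))   [R5 at 2.1]
3. f(pair(pair(a, b), cons(b, b)), pair(pair(a, a), pair(cons(b, a), pair(b, b))))  →  cons(pair(cons(b, a), pair(b, b)), b)   [R2 at ε]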